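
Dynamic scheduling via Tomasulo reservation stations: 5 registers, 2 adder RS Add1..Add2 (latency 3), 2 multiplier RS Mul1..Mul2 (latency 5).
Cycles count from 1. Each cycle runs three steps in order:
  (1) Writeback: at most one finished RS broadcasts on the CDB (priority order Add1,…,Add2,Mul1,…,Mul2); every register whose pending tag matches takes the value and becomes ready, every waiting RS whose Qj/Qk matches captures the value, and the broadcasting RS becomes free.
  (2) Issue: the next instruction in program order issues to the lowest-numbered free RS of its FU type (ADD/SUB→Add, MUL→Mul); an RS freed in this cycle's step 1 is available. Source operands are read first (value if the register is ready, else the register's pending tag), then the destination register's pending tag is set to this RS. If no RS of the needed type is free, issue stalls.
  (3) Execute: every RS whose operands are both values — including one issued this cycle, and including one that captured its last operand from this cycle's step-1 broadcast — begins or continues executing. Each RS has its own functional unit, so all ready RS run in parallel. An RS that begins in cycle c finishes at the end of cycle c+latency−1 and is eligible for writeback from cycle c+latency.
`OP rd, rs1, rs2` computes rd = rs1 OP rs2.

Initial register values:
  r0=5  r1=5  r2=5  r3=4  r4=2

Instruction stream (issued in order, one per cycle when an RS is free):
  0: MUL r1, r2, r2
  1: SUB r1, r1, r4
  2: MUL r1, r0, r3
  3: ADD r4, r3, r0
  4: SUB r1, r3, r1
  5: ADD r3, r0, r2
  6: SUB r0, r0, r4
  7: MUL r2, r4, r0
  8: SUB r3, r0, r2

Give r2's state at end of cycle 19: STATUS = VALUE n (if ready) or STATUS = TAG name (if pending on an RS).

STATUS = VALUE -36

cycle 1: issue MUL r1<-Mul1 // r0:5,r1:Mul1,r2:5,r3:4,r4:2
cycle 2: issue SUB r1<-Add1 // r0:5,r1:Add1,r2:5,r3:4,r4:2
cycle 3: issue MUL r1<-Mul2 // r0:5,r1:Mul2,r2:5,r3:4,r4:2
cycle 4: issue ADD r4<-Add2 // r0:5,r1:Mul2,r2:5,r3:4,r4:Add2
cycle 5: stall // r0:5,r1:Mul2,r2:5,r3:4,r4:Add2
cycle 6: CDB Mul1=25; stall // r0:5,r1:Mul2,r2:5,r3:4,r4:Add2
cycle 7: CDB Add2=9; issue SUB r1<-Add2 // r0:5,r1:Add2,r2:5,r3:4,r4:9
cycle 8: CDB Mul2=20; stall // r0:5,r1:Add2,r2:5,r3:4,r4:9
cycle 9: CDB Add1=23; issue ADD r3<-Add1 // r0:5,r1:Add2,r2:5,r3:Add1,r4:9
cycle 10: stall // r0:5,r1:Add2,r2:5,r3:Add1,r4:9
cycle 11: CDB Add2=-16; issue SUB r0<-Add2 // r0:Add2,r1:-16,r2:5,r3:Add1,r4:9
cycle 12: CDB Add1=10; issue MUL r2<-Mul1 // r0:Add2,r1:-16,r2:Mul1,r3:10,r4:9
cycle 13: issue SUB r3<-Add1 // r0:Add2,r1:-16,r2:Mul1,r3:Add1,r4:9
cycle 14: CDB Add2=-4 // r0:-4,r1:-16,r2:Mul1,r3:Add1,r4:9
cycle 15: - // r0:-4,r1:-16,r2:Mul1,r3:Add1,r4:9
cycle 16: - // r0:-4,r1:-16,r2:Mul1,r3:Add1,r4:9
cycle 17: - // r0:-4,r1:-16,r2:Mul1,r3:Add1,r4:9
cycle 18: - // r0:-4,r1:-16,r2:Mul1,r3:Add1,r4:9
cycle 19: CDB Mul1=-36 // r0:-4,r1:-16,r2:-36,r3:Add1,r4:9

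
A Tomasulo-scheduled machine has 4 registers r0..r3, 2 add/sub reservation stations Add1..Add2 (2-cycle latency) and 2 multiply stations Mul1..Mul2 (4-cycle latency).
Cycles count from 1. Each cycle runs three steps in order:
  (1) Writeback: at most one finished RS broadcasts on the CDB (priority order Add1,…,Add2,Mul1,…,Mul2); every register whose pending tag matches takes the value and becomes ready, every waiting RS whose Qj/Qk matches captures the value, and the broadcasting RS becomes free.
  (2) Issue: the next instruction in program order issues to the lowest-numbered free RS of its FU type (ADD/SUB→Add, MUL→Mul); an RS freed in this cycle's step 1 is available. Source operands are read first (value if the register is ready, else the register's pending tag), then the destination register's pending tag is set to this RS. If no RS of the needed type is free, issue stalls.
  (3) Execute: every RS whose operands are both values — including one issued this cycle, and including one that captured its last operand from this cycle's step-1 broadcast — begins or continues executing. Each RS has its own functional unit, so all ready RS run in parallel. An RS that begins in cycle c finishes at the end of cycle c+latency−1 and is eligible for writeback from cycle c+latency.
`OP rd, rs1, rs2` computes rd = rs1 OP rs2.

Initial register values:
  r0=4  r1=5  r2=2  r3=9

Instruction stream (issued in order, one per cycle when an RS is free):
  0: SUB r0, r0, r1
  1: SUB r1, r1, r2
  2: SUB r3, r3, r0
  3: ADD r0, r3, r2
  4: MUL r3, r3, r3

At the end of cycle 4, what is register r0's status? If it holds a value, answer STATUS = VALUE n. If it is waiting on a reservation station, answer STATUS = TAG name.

  c1: issue SUB r0<-Add1  regs: r0:Add1,r1:5,r2:2,r3:9
  c2: issue SUB r1<-Add2  regs: r0:Add1,r1:Add2,r2:2,r3:9
  c3: CDB Add1=-1; issue SUB r3<-Add1  regs: r0:-1,r1:Add2,r2:2,r3:Add1
  c4: CDB Add2=3; issue ADD r0<-Add2  regs: r0:Add2,r1:3,r2:2,r3:Add1

STATUS = TAG Add2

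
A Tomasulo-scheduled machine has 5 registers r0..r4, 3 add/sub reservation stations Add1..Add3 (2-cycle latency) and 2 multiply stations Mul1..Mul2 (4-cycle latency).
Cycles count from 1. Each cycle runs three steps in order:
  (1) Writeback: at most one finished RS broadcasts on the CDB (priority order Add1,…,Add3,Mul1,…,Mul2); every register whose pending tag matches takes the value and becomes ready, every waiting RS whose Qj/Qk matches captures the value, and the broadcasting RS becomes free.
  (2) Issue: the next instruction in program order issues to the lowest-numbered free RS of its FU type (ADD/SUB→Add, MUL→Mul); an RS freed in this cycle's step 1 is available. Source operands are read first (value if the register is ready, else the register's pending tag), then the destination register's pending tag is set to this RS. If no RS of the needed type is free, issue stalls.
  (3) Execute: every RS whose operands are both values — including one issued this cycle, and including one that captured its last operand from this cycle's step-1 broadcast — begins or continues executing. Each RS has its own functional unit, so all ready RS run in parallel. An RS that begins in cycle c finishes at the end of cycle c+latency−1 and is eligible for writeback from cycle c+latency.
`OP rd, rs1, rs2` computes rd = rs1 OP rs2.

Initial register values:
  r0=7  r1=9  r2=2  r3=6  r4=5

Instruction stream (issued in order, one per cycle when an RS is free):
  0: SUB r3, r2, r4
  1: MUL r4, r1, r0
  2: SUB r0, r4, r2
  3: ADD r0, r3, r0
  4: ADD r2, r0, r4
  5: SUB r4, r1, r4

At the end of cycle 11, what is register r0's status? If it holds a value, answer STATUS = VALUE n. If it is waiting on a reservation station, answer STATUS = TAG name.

STATUS = VALUE 58

cycle 1: issue SUB r3<-Add1 // r0:7,r1:9,r2:2,r3:Add1,r4:5
cycle 2: issue MUL r4<-Mul1 // r0:7,r1:9,r2:2,r3:Add1,r4:Mul1
cycle 3: CDB Add1=-3; issue SUB r0<-Add1 // r0:Add1,r1:9,r2:2,r3:-3,r4:Mul1
cycle 4: issue ADD r0<-Add2 // r0:Add2,r1:9,r2:2,r3:-3,r4:Mul1
cycle 5: issue ADD r2<-Add3 // r0:Add2,r1:9,r2:Add3,r3:-3,r4:Mul1
cycle 6: CDB Mul1=63; stall // r0:Add2,r1:9,r2:Add3,r3:-3,r4:63
cycle 7: stall // r0:Add2,r1:9,r2:Add3,r3:-3,r4:63
cycle 8: CDB Add1=61; issue SUB r4<-Add1 // r0:Add2,r1:9,r2:Add3,r3:-3,r4:Add1
cycle 9: - // r0:Add2,r1:9,r2:Add3,r3:-3,r4:Add1
cycle 10: CDB Add1=-54 // r0:Add2,r1:9,r2:Add3,r3:-3,r4:-54
cycle 11: CDB Add2=58 // r0:58,r1:9,r2:Add3,r3:-3,r4:-54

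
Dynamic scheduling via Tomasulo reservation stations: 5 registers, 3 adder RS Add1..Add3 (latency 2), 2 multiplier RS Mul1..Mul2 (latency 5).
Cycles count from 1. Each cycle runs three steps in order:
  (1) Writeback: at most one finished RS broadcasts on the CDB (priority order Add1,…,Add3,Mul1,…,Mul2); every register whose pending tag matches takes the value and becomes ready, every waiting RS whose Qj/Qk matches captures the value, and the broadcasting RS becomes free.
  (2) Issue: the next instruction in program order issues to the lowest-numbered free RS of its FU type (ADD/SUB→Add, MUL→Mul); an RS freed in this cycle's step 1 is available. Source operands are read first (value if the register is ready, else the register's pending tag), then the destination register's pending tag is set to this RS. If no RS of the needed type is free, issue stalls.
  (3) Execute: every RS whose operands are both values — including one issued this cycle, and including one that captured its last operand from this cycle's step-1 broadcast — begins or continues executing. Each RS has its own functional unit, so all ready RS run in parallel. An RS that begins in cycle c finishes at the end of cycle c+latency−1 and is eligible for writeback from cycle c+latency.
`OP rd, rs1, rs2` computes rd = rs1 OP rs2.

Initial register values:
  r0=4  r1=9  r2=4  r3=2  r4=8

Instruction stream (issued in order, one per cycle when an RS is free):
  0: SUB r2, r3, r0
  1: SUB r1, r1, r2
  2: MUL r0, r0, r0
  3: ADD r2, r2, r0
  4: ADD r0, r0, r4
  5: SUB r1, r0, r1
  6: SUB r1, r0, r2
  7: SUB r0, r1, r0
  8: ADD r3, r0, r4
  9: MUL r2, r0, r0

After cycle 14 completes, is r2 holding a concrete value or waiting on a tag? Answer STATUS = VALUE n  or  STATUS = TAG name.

STATUS = TAG Mul1

  c1: issue SUB r2<-Add1  regs: r0:4,r1:9,r2:Add1,r3:2,r4:8
  c2: issue SUB r1<-Add2  regs: r0:4,r1:Add2,r2:Add1,r3:2,r4:8
  c3: CDB Add1=-2; issue MUL r0<-Mul1  regs: r0:Mul1,r1:Add2,r2:-2,r3:2,r4:8
  c4: issue ADD r2<-Add1  regs: r0:Mul1,r1:Add2,r2:Add1,r3:2,r4:8
  c5: CDB Add2=11; issue ADD r0<-Add2  regs: r0:Add2,r1:11,r2:Add1,r3:2,r4:8
  c6: issue SUB r1<-Add3  regs: r0:Add2,r1:Add3,r2:Add1,r3:2,r4:8
  c7: stall  regs: r0:Add2,r1:Add3,r2:Add1,r3:2,r4:8
  c8: CDB Mul1=16; stall  regs: r0:Add2,r1:Add3,r2:Add1,r3:2,r4:8
  c9: stall  regs: r0:Add2,r1:Add3,r2:Add1,r3:2,r4:8
  c10: CDB Add1=14; issue SUB r1<-Add1  regs: r0:Add2,r1:Add1,r2:14,r3:2,r4:8
  c11: CDB Add2=24; issue SUB r0<-Add2  regs: r0:Add2,r1:Add1,r2:14,r3:2,r4:8
  c12: stall  regs: r0:Add2,r1:Add1,r2:14,r3:2,r4:8
  c13: CDB Add1=10; issue ADD r3<-Add1  regs: r0:Add2,r1:10,r2:14,r3:Add1,r4:8
  c14: CDB Add3=13; issue MUL r2<-Mul1  regs: r0:Add2,r1:10,r2:Mul1,r3:Add1,r4:8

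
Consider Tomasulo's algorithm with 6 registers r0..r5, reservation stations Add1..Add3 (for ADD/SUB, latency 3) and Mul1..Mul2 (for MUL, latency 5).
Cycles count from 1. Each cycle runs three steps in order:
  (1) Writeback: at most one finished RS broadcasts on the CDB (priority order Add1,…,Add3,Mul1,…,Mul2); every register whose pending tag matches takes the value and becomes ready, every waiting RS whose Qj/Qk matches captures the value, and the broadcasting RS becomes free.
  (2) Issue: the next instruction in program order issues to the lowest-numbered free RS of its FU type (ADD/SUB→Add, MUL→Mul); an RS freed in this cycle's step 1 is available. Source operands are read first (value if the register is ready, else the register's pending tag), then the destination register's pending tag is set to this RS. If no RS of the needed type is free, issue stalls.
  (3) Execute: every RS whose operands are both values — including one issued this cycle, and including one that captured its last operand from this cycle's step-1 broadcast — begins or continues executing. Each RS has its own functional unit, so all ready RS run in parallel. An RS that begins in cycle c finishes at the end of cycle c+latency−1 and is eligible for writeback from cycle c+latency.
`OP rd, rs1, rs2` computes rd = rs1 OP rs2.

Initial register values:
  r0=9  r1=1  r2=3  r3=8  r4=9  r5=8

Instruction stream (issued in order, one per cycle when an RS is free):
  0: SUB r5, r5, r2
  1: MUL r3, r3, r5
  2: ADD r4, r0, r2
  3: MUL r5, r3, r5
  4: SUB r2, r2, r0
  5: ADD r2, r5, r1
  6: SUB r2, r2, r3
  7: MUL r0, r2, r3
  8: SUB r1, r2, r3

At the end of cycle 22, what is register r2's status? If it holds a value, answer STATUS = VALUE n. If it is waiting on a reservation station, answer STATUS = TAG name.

cycle 1: issue SUB r5<-Add1 // r0:9,r1:1,r2:3,r3:8,r4:9,r5:Add1
cycle 2: issue MUL r3<-Mul1 // r0:9,r1:1,r2:3,r3:Mul1,r4:9,r5:Add1
cycle 3: issue ADD r4<-Add2 // r0:9,r1:1,r2:3,r3:Mul1,r4:Add2,r5:Add1
cycle 4: CDB Add1=5; issue MUL r5<-Mul2 // r0:9,r1:1,r2:3,r3:Mul1,r4:Add2,r5:Mul2
cycle 5: issue SUB r2<-Add1 // r0:9,r1:1,r2:Add1,r3:Mul1,r4:Add2,r5:Mul2
cycle 6: CDB Add2=12; issue ADD r2<-Add2 // r0:9,r1:1,r2:Add2,r3:Mul1,r4:12,r5:Mul2
cycle 7: issue SUB r2<-Add3 // r0:9,r1:1,r2:Add3,r3:Mul1,r4:12,r5:Mul2
cycle 8: CDB Add1=-6; stall // r0:9,r1:1,r2:Add3,r3:Mul1,r4:12,r5:Mul2
cycle 9: CDB Mul1=40; issue MUL r0<-Mul1 // r0:Mul1,r1:1,r2:Add3,r3:40,r4:12,r5:Mul2
cycle 10: issue SUB r1<-Add1 // r0:Mul1,r1:Add1,r2:Add3,r3:40,r4:12,r5:Mul2
cycle 11: - // r0:Mul1,r1:Add1,r2:Add3,r3:40,r4:12,r5:Mul2
cycle 12: - // r0:Mul1,r1:Add1,r2:Add3,r3:40,r4:12,r5:Mul2
cycle 13: - // r0:Mul1,r1:Add1,r2:Add3,r3:40,r4:12,r5:Mul2
cycle 14: CDB Mul2=200 // r0:Mul1,r1:Add1,r2:Add3,r3:40,r4:12,r5:200
cycle 15: - // r0:Mul1,r1:Add1,r2:Add3,r3:40,r4:12,r5:200
cycle 16: - // r0:Mul1,r1:Add1,r2:Add3,r3:40,r4:12,r5:200
cycle 17: CDB Add2=201 // r0:Mul1,r1:Add1,r2:Add3,r3:40,r4:12,r5:200
cycle 18: - // r0:Mul1,r1:Add1,r2:Add3,r3:40,r4:12,r5:200
cycle 19: - // r0:Mul1,r1:Add1,r2:Add3,r3:40,r4:12,r5:200
cycle 20: CDB Add3=161 // r0:Mul1,r1:Add1,r2:161,r3:40,r4:12,r5:200
cycle 21: - // r0:Mul1,r1:Add1,r2:161,r3:40,r4:12,r5:200
cycle 22: - // r0:Mul1,r1:Add1,r2:161,r3:40,r4:12,r5:200

STATUS = VALUE 161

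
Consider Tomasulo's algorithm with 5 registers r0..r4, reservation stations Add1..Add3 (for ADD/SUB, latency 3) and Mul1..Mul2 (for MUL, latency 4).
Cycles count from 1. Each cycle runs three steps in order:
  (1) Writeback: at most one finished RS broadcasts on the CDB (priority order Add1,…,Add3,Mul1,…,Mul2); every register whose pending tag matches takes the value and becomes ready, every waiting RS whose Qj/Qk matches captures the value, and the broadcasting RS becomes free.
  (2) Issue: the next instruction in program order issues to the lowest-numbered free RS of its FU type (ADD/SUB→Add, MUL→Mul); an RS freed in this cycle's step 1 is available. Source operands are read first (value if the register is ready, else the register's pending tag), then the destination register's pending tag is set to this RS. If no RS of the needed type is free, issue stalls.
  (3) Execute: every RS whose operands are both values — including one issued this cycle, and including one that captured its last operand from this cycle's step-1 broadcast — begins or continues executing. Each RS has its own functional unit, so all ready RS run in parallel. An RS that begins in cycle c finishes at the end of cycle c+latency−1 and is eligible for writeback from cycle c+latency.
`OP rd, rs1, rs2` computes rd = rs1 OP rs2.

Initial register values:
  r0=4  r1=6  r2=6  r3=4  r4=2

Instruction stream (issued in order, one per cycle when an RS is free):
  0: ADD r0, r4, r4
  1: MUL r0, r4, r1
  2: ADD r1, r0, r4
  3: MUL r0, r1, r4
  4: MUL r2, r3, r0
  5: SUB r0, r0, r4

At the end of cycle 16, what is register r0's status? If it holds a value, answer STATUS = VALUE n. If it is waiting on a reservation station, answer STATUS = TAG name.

cycle 1: issue ADD r0<-Add1 // r0:Add1,r1:6,r2:6,r3:4,r4:2
cycle 2: issue MUL r0<-Mul1 // r0:Mul1,r1:6,r2:6,r3:4,r4:2
cycle 3: issue ADD r1<-Add2 // r0:Mul1,r1:Add2,r2:6,r3:4,r4:2
cycle 4: CDB Add1=4; issue MUL r0<-Mul2 // r0:Mul2,r1:Add2,r2:6,r3:4,r4:2
cycle 5: stall // r0:Mul2,r1:Add2,r2:6,r3:4,r4:2
cycle 6: CDB Mul1=12; issue MUL r2<-Mul1 // r0:Mul2,r1:Add2,r2:Mul1,r3:4,r4:2
cycle 7: issue SUB r0<-Add1 // r0:Add1,r1:Add2,r2:Mul1,r3:4,r4:2
cycle 8: - // r0:Add1,r1:Add2,r2:Mul1,r3:4,r4:2
cycle 9: CDB Add2=14 // r0:Add1,r1:14,r2:Mul1,r3:4,r4:2
cycle 10: - // r0:Add1,r1:14,r2:Mul1,r3:4,r4:2
cycle 11: - // r0:Add1,r1:14,r2:Mul1,r3:4,r4:2
cycle 12: - // r0:Add1,r1:14,r2:Mul1,r3:4,r4:2
cycle 13: CDB Mul2=28 // r0:Add1,r1:14,r2:Mul1,r3:4,r4:2
cycle 14: - // r0:Add1,r1:14,r2:Mul1,r3:4,r4:2
cycle 15: - // r0:Add1,r1:14,r2:Mul1,r3:4,r4:2
cycle 16: CDB Add1=26 // r0:26,r1:14,r2:Mul1,r3:4,r4:2

STATUS = VALUE 26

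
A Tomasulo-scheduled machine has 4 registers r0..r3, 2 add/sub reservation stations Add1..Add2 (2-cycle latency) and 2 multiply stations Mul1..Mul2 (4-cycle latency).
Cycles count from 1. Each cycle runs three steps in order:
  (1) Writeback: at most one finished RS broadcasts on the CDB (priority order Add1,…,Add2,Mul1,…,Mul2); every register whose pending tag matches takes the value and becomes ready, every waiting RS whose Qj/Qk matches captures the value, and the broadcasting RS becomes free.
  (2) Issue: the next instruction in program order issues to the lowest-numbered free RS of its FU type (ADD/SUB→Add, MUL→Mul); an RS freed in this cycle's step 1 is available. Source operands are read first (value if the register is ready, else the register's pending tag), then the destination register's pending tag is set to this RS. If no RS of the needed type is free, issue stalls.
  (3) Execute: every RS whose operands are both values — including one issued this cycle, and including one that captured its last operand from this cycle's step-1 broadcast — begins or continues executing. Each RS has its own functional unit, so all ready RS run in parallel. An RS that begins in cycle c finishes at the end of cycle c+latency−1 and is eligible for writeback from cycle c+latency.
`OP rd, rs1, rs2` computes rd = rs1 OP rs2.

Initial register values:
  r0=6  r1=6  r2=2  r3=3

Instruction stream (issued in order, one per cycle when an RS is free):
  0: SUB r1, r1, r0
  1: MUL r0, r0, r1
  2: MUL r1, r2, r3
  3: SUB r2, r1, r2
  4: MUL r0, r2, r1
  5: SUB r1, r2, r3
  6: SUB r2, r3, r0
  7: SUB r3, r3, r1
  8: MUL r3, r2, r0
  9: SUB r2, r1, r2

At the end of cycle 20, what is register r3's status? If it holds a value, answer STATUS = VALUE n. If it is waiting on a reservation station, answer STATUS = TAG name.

cycle 1: issue SUB r1<-Add1 // r0:6,r1:Add1,r2:2,r3:3
cycle 2: issue MUL r0<-Mul1 // r0:Mul1,r1:Add1,r2:2,r3:3
cycle 3: CDB Add1=0; issue MUL r1<-Mul2 // r0:Mul1,r1:Mul2,r2:2,r3:3
cycle 4: issue SUB r2<-Add1 // r0:Mul1,r1:Mul2,r2:Add1,r3:3
cycle 5: stall // r0:Mul1,r1:Mul2,r2:Add1,r3:3
cycle 6: stall // r0:Mul1,r1:Mul2,r2:Add1,r3:3
cycle 7: CDB Mul1=0; issue MUL r0<-Mul1 // r0:Mul1,r1:Mul2,r2:Add1,r3:3
cycle 8: CDB Mul2=6; issue SUB r1<-Add2 // r0:Mul1,r1:Add2,r2:Add1,r3:3
cycle 9: stall // r0:Mul1,r1:Add2,r2:Add1,r3:3
cycle 10: CDB Add1=4; issue SUB r2<-Add1 // r0:Mul1,r1:Add2,r2:Add1,r3:3
cycle 11: stall // r0:Mul1,r1:Add2,r2:Add1,r3:3
cycle 12: CDB Add2=1; issue SUB r3<-Add2 // r0:Mul1,r1:1,r2:Add1,r3:Add2
cycle 13: issue MUL r3<-Mul2 // r0:Mul1,r1:1,r2:Add1,r3:Mul2
cycle 14: CDB Add2=2; issue SUB r2<-Add2 // r0:Mul1,r1:1,r2:Add2,r3:Mul2
cycle 15: CDB Mul1=24 // r0:24,r1:1,r2:Add2,r3:Mul2
cycle 16: - // r0:24,r1:1,r2:Add2,r3:Mul2
cycle 17: CDB Add1=-21 // r0:24,r1:1,r2:Add2,r3:Mul2
cycle 18: - // r0:24,r1:1,r2:Add2,r3:Mul2
cycle 19: CDB Add2=22 // r0:24,r1:1,r2:22,r3:Mul2
cycle 20: - // r0:24,r1:1,r2:22,r3:Mul2

STATUS = TAG Mul2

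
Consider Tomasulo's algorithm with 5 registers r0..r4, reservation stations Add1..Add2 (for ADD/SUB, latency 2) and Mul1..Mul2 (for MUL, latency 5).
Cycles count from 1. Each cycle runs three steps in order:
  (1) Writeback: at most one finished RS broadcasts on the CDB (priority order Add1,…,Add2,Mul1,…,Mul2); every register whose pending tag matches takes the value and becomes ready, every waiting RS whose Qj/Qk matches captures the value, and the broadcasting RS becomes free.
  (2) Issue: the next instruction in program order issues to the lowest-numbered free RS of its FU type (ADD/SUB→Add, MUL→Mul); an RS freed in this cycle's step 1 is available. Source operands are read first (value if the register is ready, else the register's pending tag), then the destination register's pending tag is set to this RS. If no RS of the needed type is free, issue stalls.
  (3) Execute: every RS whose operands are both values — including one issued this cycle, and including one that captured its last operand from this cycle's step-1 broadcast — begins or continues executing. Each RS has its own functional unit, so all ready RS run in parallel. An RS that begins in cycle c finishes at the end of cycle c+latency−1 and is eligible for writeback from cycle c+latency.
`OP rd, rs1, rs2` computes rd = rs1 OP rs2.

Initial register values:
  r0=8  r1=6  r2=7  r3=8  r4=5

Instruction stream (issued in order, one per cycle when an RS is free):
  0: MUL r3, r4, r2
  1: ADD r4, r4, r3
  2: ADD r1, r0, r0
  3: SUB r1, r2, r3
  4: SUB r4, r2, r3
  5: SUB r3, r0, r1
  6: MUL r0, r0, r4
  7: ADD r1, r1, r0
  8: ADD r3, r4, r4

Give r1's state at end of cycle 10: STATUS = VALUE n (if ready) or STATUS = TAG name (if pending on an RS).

STATUS = VALUE -28

c1: issue MUL r3<-Mul1 | r0:8,r1:6,r2:7,r3:Mul1,r4:5
c2: issue ADD r4<-Add1 | r0:8,r1:6,r2:7,r3:Mul1,r4:Add1
c3: issue ADD r1<-Add2 | r0:8,r1:Add2,r2:7,r3:Mul1,r4:Add1
c4: stall | r0:8,r1:Add2,r2:7,r3:Mul1,r4:Add1
c5: CDB Add2=16; issue SUB r1<-Add2 | r0:8,r1:Add2,r2:7,r3:Mul1,r4:Add1
c6: CDB Mul1=35; stall | r0:8,r1:Add2,r2:7,r3:35,r4:Add1
c7: stall | r0:8,r1:Add2,r2:7,r3:35,r4:Add1
c8: CDB Add1=40; issue SUB r4<-Add1 | r0:8,r1:Add2,r2:7,r3:35,r4:Add1
c9: CDB Add2=-28; issue SUB r3<-Add2 | r0:8,r1:-28,r2:7,r3:Add2,r4:Add1
c10: CDB Add1=-28; issue MUL r0<-Mul1 | r0:Mul1,r1:-28,r2:7,r3:Add2,r4:-28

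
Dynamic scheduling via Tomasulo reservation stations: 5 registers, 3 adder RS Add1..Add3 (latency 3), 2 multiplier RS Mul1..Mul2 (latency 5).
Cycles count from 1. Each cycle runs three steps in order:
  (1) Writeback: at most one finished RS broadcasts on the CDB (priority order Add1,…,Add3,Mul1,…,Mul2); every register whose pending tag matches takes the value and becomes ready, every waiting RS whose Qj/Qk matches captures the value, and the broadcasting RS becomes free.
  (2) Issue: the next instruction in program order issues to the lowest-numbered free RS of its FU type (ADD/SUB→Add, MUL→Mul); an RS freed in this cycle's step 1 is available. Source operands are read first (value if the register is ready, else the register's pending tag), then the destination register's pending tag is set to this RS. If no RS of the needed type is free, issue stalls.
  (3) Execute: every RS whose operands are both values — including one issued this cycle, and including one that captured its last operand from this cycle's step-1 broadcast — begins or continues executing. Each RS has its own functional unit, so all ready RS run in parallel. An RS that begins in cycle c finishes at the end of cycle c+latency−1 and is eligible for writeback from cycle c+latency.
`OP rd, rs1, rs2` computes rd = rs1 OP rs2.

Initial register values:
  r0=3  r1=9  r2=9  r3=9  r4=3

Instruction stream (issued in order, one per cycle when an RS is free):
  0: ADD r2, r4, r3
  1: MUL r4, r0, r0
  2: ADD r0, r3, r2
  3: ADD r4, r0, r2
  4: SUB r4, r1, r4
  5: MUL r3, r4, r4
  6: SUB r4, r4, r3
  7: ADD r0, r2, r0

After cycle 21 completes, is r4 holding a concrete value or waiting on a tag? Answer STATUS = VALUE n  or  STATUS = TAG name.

STATUS = TAG Add2

  c1: issue ADD r2<-Add1  regs: r0:3,r1:9,r2:Add1,r3:9,r4:3
  c2: issue MUL r4<-Mul1  regs: r0:3,r1:9,r2:Add1,r3:9,r4:Mul1
  c3: issue ADD r0<-Add2  regs: r0:Add2,r1:9,r2:Add1,r3:9,r4:Mul1
  c4: CDB Add1=12; issue ADD r4<-Add1  regs: r0:Add2,r1:9,r2:12,r3:9,r4:Add1
  c5: issue SUB r4<-Add3  regs: r0:Add2,r1:9,r2:12,r3:9,r4:Add3
  c6: issue MUL r3<-Mul2  regs: r0:Add2,r1:9,r2:12,r3:Mul2,r4:Add3
  c7: CDB Add2=21; issue SUB r4<-Add2  regs: r0:21,r1:9,r2:12,r3:Mul2,r4:Add2
  c8: CDB Mul1=9; stall  regs: r0:21,r1:9,r2:12,r3:Mul2,r4:Add2
  c9: stall  regs: r0:21,r1:9,r2:12,r3:Mul2,r4:Add2
  c10: CDB Add1=33; issue ADD r0<-Add1  regs: r0:Add1,r1:9,r2:12,r3:Mul2,r4:Add2
  c11: -  regs: r0:Add1,r1:9,r2:12,r3:Mul2,r4:Add2
  c12: -  regs: r0:Add1,r1:9,r2:12,r3:Mul2,r4:Add2
  c13: CDB Add1=33  regs: r0:33,r1:9,r2:12,r3:Mul2,r4:Add2
  c14: CDB Add3=-24  regs: r0:33,r1:9,r2:12,r3:Mul2,r4:Add2
  c15: -  regs: r0:33,r1:9,r2:12,r3:Mul2,r4:Add2
  c16: -  regs: r0:33,r1:9,r2:12,r3:Mul2,r4:Add2
  c17: -  regs: r0:33,r1:9,r2:12,r3:Mul2,r4:Add2
  c18: -  regs: r0:33,r1:9,r2:12,r3:Mul2,r4:Add2
  c19: CDB Mul2=576  regs: r0:33,r1:9,r2:12,r3:576,r4:Add2
  c20: -  regs: r0:33,r1:9,r2:12,r3:576,r4:Add2
  c21: -  regs: r0:33,r1:9,r2:12,r3:576,r4:Add2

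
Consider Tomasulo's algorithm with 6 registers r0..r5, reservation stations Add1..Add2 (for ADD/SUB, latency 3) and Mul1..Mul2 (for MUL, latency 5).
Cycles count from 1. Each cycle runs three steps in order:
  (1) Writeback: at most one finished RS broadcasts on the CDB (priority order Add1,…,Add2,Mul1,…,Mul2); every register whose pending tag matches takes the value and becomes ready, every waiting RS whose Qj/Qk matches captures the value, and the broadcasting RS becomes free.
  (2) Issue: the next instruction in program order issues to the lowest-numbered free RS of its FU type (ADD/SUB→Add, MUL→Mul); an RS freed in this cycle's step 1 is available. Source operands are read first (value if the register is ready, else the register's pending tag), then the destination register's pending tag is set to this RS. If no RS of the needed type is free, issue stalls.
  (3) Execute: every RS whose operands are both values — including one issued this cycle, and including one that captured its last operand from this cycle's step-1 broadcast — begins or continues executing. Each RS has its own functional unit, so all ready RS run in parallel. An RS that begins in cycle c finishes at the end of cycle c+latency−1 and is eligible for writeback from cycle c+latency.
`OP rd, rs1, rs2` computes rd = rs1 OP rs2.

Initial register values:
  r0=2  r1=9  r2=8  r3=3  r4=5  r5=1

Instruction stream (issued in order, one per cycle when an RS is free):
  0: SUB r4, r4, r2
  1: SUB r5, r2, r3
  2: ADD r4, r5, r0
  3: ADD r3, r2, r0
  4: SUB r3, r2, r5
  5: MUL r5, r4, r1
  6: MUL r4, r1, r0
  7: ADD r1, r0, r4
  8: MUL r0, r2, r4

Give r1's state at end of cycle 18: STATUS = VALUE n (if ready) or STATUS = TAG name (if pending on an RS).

cycle 1: issue SUB r4<-Add1 // r0:2,r1:9,r2:8,r3:3,r4:Add1,r5:1
cycle 2: issue SUB r5<-Add2 // r0:2,r1:9,r2:8,r3:3,r4:Add1,r5:Add2
cycle 3: stall // r0:2,r1:9,r2:8,r3:3,r4:Add1,r5:Add2
cycle 4: CDB Add1=-3; issue ADD r4<-Add1 // r0:2,r1:9,r2:8,r3:3,r4:Add1,r5:Add2
cycle 5: CDB Add2=5; issue ADD r3<-Add2 // r0:2,r1:9,r2:8,r3:Add2,r4:Add1,r5:5
cycle 6: stall // r0:2,r1:9,r2:8,r3:Add2,r4:Add1,r5:5
cycle 7: stall // r0:2,r1:9,r2:8,r3:Add2,r4:Add1,r5:5
cycle 8: CDB Add1=7; issue SUB r3<-Add1 // r0:2,r1:9,r2:8,r3:Add1,r4:7,r5:5
cycle 9: CDB Add2=10; issue MUL r5<-Mul1 // r0:2,r1:9,r2:8,r3:Add1,r4:7,r5:Mul1
cycle 10: issue MUL r4<-Mul2 // r0:2,r1:9,r2:8,r3:Add1,r4:Mul2,r5:Mul1
cycle 11: CDB Add1=3; issue ADD r1<-Add1 // r0:2,r1:Add1,r2:8,r3:3,r4:Mul2,r5:Mul1
cycle 12: stall // r0:2,r1:Add1,r2:8,r3:3,r4:Mul2,r5:Mul1
cycle 13: stall // r0:2,r1:Add1,r2:8,r3:3,r4:Mul2,r5:Mul1
cycle 14: CDB Mul1=63; issue MUL r0<-Mul1 // r0:Mul1,r1:Add1,r2:8,r3:3,r4:Mul2,r5:63
cycle 15: CDB Mul2=18 // r0:Mul1,r1:Add1,r2:8,r3:3,r4:18,r5:63
cycle 16: - // r0:Mul1,r1:Add1,r2:8,r3:3,r4:18,r5:63
cycle 17: - // r0:Mul1,r1:Add1,r2:8,r3:3,r4:18,r5:63
cycle 18: CDB Add1=20 // r0:Mul1,r1:20,r2:8,r3:3,r4:18,r5:63

STATUS = VALUE 20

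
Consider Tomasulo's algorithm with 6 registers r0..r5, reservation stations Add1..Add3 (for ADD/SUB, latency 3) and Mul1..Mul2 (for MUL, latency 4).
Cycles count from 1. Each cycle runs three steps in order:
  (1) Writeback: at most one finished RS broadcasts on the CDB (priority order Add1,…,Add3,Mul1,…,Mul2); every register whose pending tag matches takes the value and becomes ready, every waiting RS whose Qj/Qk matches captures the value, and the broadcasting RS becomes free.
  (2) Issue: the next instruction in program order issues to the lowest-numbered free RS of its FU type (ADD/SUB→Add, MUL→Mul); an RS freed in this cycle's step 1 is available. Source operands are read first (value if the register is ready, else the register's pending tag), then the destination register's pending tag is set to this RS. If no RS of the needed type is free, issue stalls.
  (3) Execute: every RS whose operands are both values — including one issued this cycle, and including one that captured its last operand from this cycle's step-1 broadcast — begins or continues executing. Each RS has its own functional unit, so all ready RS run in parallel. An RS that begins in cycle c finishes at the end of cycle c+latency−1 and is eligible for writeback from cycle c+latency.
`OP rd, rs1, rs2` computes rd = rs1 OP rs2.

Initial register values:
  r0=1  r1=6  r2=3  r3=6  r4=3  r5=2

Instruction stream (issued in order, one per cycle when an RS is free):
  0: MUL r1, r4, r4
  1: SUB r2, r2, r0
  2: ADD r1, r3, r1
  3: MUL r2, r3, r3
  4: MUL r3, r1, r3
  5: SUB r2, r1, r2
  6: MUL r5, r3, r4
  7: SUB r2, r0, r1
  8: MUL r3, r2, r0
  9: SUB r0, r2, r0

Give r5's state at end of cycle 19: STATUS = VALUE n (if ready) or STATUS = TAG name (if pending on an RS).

STATUS = TAG Mul2

  c1: issue MUL r1<-Mul1  regs: r0:1,r1:Mul1,r2:3,r3:6,r4:3,r5:2
  c2: issue SUB r2<-Add1  regs: r0:1,r1:Mul1,r2:Add1,r3:6,r4:3,r5:2
  c3: issue ADD r1<-Add2  regs: r0:1,r1:Add2,r2:Add1,r3:6,r4:3,r5:2
  c4: issue MUL r2<-Mul2  regs: r0:1,r1:Add2,r2:Mul2,r3:6,r4:3,r5:2
  c5: CDB Add1=2; stall  regs: r0:1,r1:Add2,r2:Mul2,r3:6,r4:3,r5:2
  c6: CDB Mul1=9; issue MUL r3<-Mul1  regs: r0:1,r1:Add2,r2:Mul2,r3:Mul1,r4:3,r5:2
  c7: issue SUB r2<-Add1  regs: r0:1,r1:Add2,r2:Add1,r3:Mul1,r4:3,r5:2
  c8: CDB Mul2=36; issue MUL r5<-Mul2  regs: r0:1,r1:Add2,r2:Add1,r3:Mul1,r4:3,r5:Mul2
  c9: CDB Add2=15; issue SUB r2<-Add2  regs: r0:1,r1:15,r2:Add2,r3:Mul1,r4:3,r5:Mul2
  c10: stall  regs: r0:1,r1:15,r2:Add2,r3:Mul1,r4:3,r5:Mul2
  c11: stall  regs: r0:1,r1:15,r2:Add2,r3:Mul1,r4:3,r5:Mul2
  c12: CDB Add1=-21; stall  regs: r0:1,r1:15,r2:Add2,r3:Mul1,r4:3,r5:Mul2
  c13: CDB Add2=-14; stall  regs: r0:1,r1:15,r2:-14,r3:Mul1,r4:3,r5:Mul2
  c14: CDB Mul1=90; issue MUL r3<-Mul1  regs: r0:1,r1:15,r2:-14,r3:Mul1,r4:3,r5:Mul2
  c15: issue SUB r0<-Add1  regs: r0:Add1,r1:15,r2:-14,r3:Mul1,r4:3,r5:Mul2
  c16: -  regs: r0:Add1,r1:15,r2:-14,r3:Mul1,r4:3,r5:Mul2
  c17: -  regs: r0:Add1,r1:15,r2:-14,r3:Mul1,r4:3,r5:Mul2
  c18: CDB Add1=-15  regs: r0:-15,r1:15,r2:-14,r3:Mul1,r4:3,r5:Mul2
  c19: CDB Mul1=-14  regs: r0:-15,r1:15,r2:-14,r3:-14,r4:3,r5:Mul2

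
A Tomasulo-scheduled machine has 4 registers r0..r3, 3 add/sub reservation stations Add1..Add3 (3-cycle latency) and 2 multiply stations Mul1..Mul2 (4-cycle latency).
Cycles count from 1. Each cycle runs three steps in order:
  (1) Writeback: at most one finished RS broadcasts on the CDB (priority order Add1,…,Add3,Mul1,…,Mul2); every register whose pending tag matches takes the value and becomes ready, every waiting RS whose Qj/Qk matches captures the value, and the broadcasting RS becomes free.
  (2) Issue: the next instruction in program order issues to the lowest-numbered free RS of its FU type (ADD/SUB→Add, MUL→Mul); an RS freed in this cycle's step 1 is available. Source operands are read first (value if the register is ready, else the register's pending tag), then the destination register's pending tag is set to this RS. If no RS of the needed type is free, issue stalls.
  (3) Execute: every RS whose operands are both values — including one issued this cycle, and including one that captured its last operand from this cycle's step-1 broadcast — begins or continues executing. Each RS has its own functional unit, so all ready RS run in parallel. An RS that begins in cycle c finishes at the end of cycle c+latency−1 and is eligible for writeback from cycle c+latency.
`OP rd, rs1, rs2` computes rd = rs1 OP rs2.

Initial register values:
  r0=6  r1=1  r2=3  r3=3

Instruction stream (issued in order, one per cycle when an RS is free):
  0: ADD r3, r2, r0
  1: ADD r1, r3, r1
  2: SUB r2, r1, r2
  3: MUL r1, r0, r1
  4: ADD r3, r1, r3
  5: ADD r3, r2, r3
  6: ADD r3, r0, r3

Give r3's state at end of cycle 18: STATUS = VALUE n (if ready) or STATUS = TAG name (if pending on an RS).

STATUS = TAG Add3

c1: issue ADD r3<-Add1 | r0:6,r1:1,r2:3,r3:Add1
c2: issue ADD r1<-Add2 | r0:6,r1:Add2,r2:3,r3:Add1
c3: issue SUB r2<-Add3 | r0:6,r1:Add2,r2:Add3,r3:Add1
c4: CDB Add1=9; issue MUL r1<-Mul1 | r0:6,r1:Mul1,r2:Add3,r3:9
c5: issue ADD r3<-Add1 | r0:6,r1:Mul1,r2:Add3,r3:Add1
c6: stall | r0:6,r1:Mul1,r2:Add3,r3:Add1
c7: CDB Add2=10; issue ADD r3<-Add2 | r0:6,r1:Mul1,r2:Add3,r3:Add2
c8: stall | r0:6,r1:Mul1,r2:Add3,r3:Add2
c9: stall | r0:6,r1:Mul1,r2:Add3,r3:Add2
c10: CDB Add3=7; issue ADD r3<-Add3 | r0:6,r1:Mul1,r2:7,r3:Add3
c11: CDB Mul1=60 | r0:6,r1:60,r2:7,r3:Add3
c12: - | r0:6,r1:60,r2:7,r3:Add3
c13: - | r0:6,r1:60,r2:7,r3:Add3
c14: CDB Add1=69 | r0:6,r1:60,r2:7,r3:Add3
c15: - | r0:6,r1:60,r2:7,r3:Add3
c16: - | r0:6,r1:60,r2:7,r3:Add3
c17: CDB Add2=76 | r0:6,r1:60,r2:7,r3:Add3
c18: - | r0:6,r1:60,r2:7,r3:Add3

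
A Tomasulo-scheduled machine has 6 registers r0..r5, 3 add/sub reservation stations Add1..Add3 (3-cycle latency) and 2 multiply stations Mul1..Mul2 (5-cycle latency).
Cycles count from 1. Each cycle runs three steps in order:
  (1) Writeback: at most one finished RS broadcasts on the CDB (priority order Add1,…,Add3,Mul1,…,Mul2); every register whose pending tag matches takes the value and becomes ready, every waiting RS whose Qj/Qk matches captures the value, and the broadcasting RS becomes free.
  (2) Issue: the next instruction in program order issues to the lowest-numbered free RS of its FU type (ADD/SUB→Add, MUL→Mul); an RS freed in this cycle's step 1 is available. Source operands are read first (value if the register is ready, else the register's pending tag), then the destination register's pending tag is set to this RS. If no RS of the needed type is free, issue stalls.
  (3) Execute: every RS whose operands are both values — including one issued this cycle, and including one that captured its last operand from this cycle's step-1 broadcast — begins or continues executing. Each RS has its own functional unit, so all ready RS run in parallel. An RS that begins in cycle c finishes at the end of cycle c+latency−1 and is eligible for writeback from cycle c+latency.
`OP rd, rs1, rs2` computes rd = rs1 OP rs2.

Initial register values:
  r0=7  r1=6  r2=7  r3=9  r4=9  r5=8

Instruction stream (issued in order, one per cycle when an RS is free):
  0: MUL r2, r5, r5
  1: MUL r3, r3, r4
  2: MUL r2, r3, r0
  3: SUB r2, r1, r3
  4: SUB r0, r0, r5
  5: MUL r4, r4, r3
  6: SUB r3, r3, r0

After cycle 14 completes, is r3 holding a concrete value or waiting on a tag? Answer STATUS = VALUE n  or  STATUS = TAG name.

  c1: issue MUL r2<-Mul1  regs: r0:7,r1:6,r2:Mul1,r3:9,r4:9,r5:8
  c2: issue MUL r3<-Mul2  regs: r0:7,r1:6,r2:Mul1,r3:Mul2,r4:9,r5:8
  c3: stall  regs: r0:7,r1:6,r2:Mul1,r3:Mul2,r4:9,r5:8
  c4: stall  regs: r0:7,r1:6,r2:Mul1,r3:Mul2,r4:9,r5:8
  c5: stall  regs: r0:7,r1:6,r2:Mul1,r3:Mul2,r4:9,r5:8
  c6: CDB Mul1=64; issue MUL r2<-Mul1  regs: r0:7,r1:6,r2:Mul1,r3:Mul2,r4:9,r5:8
  c7: CDB Mul2=81; issue SUB r2<-Add1  regs: r0:7,r1:6,r2:Add1,r3:81,r4:9,r5:8
  c8: issue SUB r0<-Add2  regs: r0:Add2,r1:6,r2:Add1,r3:81,r4:9,r5:8
  c9: issue MUL r4<-Mul2  regs: r0:Add2,r1:6,r2:Add1,r3:81,r4:Mul2,r5:8
  c10: CDB Add1=-75; issue SUB r3<-Add1  regs: r0:Add2,r1:6,r2:-75,r3:Add1,r4:Mul2,r5:8
  c11: CDB Add2=-1  regs: r0:-1,r1:6,r2:-75,r3:Add1,r4:Mul2,r5:8
  c12: CDB Mul1=567  regs: r0:-1,r1:6,r2:-75,r3:Add1,r4:Mul2,r5:8
  c13: -  regs: r0:-1,r1:6,r2:-75,r3:Add1,r4:Mul2,r5:8
  c14: CDB Add1=82  regs: r0:-1,r1:6,r2:-75,r3:82,r4:Mul2,r5:8

STATUS = VALUE 82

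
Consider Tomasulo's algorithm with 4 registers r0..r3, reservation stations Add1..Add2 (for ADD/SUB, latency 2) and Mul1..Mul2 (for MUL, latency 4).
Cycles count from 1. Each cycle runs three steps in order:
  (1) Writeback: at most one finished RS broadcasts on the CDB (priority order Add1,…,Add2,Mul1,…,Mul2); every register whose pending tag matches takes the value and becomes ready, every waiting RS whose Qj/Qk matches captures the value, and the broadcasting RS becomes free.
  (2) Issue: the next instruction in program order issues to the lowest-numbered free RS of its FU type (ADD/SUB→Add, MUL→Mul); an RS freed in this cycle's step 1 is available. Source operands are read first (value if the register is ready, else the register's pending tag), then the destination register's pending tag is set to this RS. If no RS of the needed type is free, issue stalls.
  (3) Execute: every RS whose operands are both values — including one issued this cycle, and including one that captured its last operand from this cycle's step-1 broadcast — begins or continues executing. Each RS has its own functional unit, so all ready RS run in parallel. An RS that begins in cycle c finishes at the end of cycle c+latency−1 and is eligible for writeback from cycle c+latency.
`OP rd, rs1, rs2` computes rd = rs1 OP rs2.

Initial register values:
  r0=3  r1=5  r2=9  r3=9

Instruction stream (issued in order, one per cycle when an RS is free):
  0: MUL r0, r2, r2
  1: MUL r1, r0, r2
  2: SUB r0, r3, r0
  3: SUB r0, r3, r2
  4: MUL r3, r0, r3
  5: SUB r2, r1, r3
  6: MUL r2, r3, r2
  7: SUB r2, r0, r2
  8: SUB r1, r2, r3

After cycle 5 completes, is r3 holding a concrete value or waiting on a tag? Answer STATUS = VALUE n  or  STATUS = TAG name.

STATUS = TAG Mul1

cycle 1: issue MUL r0<-Mul1 // r0:Mul1,r1:5,r2:9,r3:9
cycle 2: issue MUL r1<-Mul2 // r0:Mul1,r1:Mul2,r2:9,r3:9
cycle 3: issue SUB r0<-Add1 // r0:Add1,r1:Mul2,r2:9,r3:9
cycle 4: issue SUB r0<-Add2 // r0:Add2,r1:Mul2,r2:9,r3:9
cycle 5: CDB Mul1=81; issue MUL r3<-Mul1 // r0:Add2,r1:Mul2,r2:9,r3:Mul1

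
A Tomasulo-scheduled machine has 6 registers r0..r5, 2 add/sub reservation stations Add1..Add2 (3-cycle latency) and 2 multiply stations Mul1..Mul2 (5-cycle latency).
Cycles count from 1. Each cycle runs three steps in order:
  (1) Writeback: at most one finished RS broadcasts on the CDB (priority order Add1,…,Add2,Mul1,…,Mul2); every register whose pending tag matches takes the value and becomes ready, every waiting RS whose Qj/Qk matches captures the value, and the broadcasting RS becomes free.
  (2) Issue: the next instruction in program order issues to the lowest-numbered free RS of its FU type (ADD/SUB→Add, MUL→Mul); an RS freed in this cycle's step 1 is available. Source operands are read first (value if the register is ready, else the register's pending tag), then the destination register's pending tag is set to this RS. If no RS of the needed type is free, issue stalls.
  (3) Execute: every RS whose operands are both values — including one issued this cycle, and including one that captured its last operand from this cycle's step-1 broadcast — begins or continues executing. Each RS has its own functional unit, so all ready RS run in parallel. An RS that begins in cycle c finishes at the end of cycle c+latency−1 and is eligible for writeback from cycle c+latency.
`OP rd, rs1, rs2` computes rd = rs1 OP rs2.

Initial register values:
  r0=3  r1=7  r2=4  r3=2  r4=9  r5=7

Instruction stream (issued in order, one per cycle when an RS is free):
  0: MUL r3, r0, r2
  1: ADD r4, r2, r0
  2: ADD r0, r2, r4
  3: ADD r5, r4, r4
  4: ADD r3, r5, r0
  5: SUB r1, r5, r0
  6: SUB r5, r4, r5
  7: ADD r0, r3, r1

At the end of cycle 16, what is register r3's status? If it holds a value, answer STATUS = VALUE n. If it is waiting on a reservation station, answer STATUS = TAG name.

c1: issue MUL r3<-Mul1 | r0:3,r1:7,r2:4,r3:Mul1,r4:9,r5:7
c2: issue ADD r4<-Add1 | r0:3,r1:7,r2:4,r3:Mul1,r4:Add1,r5:7
c3: issue ADD r0<-Add2 | r0:Add2,r1:7,r2:4,r3:Mul1,r4:Add1,r5:7
c4: stall | r0:Add2,r1:7,r2:4,r3:Mul1,r4:Add1,r5:7
c5: CDB Add1=7; issue ADD r5<-Add1 | r0:Add2,r1:7,r2:4,r3:Mul1,r4:7,r5:Add1
c6: CDB Mul1=12; stall | r0:Add2,r1:7,r2:4,r3:12,r4:7,r5:Add1
c7: stall | r0:Add2,r1:7,r2:4,r3:12,r4:7,r5:Add1
c8: CDB Add1=14; issue ADD r3<-Add1 | r0:Add2,r1:7,r2:4,r3:Add1,r4:7,r5:14
c9: CDB Add2=11; issue SUB r1<-Add2 | r0:11,r1:Add2,r2:4,r3:Add1,r4:7,r5:14
c10: stall | r0:11,r1:Add2,r2:4,r3:Add1,r4:7,r5:14
c11: stall | r0:11,r1:Add2,r2:4,r3:Add1,r4:7,r5:14
c12: CDB Add1=25; issue SUB r5<-Add1 | r0:11,r1:Add2,r2:4,r3:25,r4:7,r5:Add1
c13: CDB Add2=3; issue ADD r0<-Add2 | r0:Add2,r1:3,r2:4,r3:25,r4:7,r5:Add1
c14: - | r0:Add2,r1:3,r2:4,r3:25,r4:7,r5:Add1
c15: CDB Add1=-7 | r0:Add2,r1:3,r2:4,r3:25,r4:7,r5:-7
c16: CDB Add2=28 | r0:28,r1:3,r2:4,r3:25,r4:7,r5:-7

STATUS = VALUE 25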